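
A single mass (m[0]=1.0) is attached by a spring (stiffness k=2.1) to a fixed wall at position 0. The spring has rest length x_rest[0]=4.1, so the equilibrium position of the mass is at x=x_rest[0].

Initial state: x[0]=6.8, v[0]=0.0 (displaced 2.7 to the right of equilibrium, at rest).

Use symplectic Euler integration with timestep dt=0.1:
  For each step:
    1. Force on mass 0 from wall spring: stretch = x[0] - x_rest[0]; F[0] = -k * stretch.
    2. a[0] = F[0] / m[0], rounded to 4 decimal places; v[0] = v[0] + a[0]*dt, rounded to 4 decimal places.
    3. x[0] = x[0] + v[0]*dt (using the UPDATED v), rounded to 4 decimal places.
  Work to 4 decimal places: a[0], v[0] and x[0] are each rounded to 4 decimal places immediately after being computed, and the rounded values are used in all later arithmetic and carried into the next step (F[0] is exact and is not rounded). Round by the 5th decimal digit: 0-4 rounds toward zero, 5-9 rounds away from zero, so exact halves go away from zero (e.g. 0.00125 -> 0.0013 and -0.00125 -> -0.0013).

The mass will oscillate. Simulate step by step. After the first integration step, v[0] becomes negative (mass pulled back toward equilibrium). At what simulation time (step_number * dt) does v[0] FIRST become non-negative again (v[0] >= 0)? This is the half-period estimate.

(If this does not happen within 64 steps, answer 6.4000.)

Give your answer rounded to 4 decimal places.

Answer: 2.2000

Derivation:
Step 0: x=[6.8000] v=[0.0000]
Step 1: x=[6.7433] v=[-0.5670]
Step 2: x=[6.6311] v=[-1.1221]
Step 3: x=[6.4657] v=[-1.6536]
Step 4: x=[6.2507] v=[-2.1504]
Step 5: x=[5.9905] v=[-2.6021]
Step 6: x=[5.6906] v=[-2.9991]
Step 7: x=[5.3573] v=[-3.3331]
Step 8: x=[4.9976] v=[-3.5971]
Step 9: x=[4.6190] v=[-3.7856]
Step 10: x=[4.2295] v=[-3.8946]
Step 11: x=[3.8373] v=[-3.9218]
Step 12: x=[3.4506] v=[-3.8666]
Step 13: x=[3.0776] v=[-3.7302]
Step 14: x=[2.7261] v=[-3.5155]
Step 15: x=[2.4034] v=[-3.2270]
Step 16: x=[2.1163] v=[-2.8707]
Step 17: x=[1.8709] v=[-2.4541]
Step 18: x=[1.6723] v=[-1.9860]
Step 19: x=[1.5247] v=[-1.4762]
Step 20: x=[1.4312] v=[-0.9354]
Step 21: x=[1.3937] v=[-0.3750]
Step 22: x=[1.4130] v=[0.1933]
First v>=0 after going negative at step 22, time=2.2000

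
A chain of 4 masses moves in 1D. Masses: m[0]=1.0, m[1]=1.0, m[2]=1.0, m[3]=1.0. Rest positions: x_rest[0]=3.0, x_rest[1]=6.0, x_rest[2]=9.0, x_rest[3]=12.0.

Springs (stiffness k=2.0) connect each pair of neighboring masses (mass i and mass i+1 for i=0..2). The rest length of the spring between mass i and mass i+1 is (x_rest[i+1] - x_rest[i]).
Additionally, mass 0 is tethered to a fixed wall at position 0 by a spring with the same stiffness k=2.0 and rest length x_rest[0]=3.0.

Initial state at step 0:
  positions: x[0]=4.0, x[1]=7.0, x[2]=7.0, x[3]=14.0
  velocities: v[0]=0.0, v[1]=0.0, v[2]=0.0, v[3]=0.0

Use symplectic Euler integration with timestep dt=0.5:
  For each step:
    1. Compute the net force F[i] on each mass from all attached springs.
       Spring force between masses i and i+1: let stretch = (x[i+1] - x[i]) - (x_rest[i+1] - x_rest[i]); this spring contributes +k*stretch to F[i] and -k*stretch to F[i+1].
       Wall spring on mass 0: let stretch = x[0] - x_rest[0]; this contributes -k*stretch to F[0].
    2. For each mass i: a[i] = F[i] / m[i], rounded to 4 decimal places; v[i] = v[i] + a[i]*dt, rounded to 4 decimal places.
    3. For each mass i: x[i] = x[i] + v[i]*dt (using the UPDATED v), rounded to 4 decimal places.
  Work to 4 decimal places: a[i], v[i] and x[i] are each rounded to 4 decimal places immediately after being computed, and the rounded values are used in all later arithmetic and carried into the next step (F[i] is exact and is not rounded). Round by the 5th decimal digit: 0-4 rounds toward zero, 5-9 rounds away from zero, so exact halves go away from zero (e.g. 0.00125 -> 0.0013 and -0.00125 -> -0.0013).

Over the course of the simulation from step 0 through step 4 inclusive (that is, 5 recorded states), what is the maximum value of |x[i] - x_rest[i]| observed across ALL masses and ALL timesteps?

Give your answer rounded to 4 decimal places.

Step 0: x=[4.0000 7.0000 7.0000 14.0000] v=[0.0000 0.0000 0.0000 0.0000]
Step 1: x=[3.5000 5.5000 10.5000 12.0000] v=[-1.0000 -3.0000 7.0000 -4.0000]
Step 2: x=[2.2500 5.5000 12.2500 10.7500] v=[-2.5000 0.0000 3.5000 -2.5000]
Step 3: x=[1.5000 7.2500 9.8750 11.7500] v=[-1.5000 3.5000 -4.7500 2.0000]
Step 4: x=[2.8750 7.4375 7.1250 13.3125] v=[2.7500 0.3750 -5.5000 3.1250]
Max displacement = 3.2500

Answer: 3.2500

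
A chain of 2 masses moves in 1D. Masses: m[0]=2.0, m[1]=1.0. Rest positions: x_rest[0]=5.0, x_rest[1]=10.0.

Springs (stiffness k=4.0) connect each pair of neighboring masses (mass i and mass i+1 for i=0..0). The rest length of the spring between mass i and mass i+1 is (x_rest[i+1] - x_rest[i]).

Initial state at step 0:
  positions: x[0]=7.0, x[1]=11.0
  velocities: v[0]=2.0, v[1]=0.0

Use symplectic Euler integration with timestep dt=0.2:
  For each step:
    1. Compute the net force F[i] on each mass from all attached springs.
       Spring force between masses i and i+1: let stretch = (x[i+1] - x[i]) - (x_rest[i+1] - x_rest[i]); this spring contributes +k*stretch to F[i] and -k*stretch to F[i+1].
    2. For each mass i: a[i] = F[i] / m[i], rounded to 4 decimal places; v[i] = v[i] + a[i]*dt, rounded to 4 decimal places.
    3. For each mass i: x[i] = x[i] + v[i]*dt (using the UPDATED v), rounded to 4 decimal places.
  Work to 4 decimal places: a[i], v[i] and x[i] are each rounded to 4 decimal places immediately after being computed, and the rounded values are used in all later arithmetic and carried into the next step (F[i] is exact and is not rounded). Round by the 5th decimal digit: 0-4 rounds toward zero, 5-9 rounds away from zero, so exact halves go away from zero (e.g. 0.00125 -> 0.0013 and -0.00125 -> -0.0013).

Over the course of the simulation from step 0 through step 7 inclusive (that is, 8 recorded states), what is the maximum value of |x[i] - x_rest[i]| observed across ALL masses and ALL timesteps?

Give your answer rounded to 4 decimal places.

Answer: 4.2903

Derivation:
Step 0: x=[7.0000 11.0000] v=[2.0000 0.0000]
Step 1: x=[7.3200 11.1600] v=[1.6000 0.8000]
Step 2: x=[7.5472 11.5056] v=[1.1360 1.7280]
Step 3: x=[7.6911 12.0179] v=[0.7194 2.5613]
Step 4: x=[7.7811 12.6379] v=[0.4501 3.0999]
Step 5: x=[7.8597 13.2808] v=[0.3928 3.2145]
Step 6: x=[7.9719 13.8563] v=[0.5612 2.8776]
Step 7: x=[8.1549 14.2903] v=[0.9150 2.1701]
Max displacement = 4.2903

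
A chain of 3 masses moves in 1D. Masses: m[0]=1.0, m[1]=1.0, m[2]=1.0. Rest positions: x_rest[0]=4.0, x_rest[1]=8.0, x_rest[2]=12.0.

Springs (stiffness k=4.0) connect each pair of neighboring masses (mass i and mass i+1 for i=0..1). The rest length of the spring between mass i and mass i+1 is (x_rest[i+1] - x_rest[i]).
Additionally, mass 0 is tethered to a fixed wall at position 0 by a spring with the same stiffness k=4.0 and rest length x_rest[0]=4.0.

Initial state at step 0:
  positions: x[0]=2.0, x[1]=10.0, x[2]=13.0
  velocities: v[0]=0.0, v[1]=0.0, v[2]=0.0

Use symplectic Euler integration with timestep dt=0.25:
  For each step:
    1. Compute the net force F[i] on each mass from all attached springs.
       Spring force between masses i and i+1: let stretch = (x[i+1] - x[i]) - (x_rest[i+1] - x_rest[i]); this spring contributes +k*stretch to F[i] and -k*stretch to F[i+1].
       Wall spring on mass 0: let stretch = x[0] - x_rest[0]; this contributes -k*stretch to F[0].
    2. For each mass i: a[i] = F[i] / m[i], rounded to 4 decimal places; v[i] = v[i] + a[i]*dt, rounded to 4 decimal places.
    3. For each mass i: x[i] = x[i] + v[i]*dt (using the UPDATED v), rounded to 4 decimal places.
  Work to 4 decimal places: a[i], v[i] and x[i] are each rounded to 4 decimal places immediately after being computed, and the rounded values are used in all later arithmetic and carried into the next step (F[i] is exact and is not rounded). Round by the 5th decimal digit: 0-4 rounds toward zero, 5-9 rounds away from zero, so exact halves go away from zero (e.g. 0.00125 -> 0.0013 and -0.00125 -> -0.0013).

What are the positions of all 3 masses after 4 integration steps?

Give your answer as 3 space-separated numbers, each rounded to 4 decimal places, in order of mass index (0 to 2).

Answer: 6.0196 7.9375 12.0782

Derivation:
Step 0: x=[2.0000 10.0000 13.0000] v=[0.0000 0.0000 0.0000]
Step 1: x=[3.5000 8.7500 13.2500] v=[6.0000 -5.0000 1.0000]
Step 2: x=[5.4375 7.3125 13.3750] v=[7.7500 -5.7500 0.5000]
Step 3: x=[6.4844 6.9219 12.9844] v=[4.1875 -1.5625 -1.5625]
Step 4: x=[6.0196 7.9375 12.0782] v=[-1.8594 4.0625 -3.6250]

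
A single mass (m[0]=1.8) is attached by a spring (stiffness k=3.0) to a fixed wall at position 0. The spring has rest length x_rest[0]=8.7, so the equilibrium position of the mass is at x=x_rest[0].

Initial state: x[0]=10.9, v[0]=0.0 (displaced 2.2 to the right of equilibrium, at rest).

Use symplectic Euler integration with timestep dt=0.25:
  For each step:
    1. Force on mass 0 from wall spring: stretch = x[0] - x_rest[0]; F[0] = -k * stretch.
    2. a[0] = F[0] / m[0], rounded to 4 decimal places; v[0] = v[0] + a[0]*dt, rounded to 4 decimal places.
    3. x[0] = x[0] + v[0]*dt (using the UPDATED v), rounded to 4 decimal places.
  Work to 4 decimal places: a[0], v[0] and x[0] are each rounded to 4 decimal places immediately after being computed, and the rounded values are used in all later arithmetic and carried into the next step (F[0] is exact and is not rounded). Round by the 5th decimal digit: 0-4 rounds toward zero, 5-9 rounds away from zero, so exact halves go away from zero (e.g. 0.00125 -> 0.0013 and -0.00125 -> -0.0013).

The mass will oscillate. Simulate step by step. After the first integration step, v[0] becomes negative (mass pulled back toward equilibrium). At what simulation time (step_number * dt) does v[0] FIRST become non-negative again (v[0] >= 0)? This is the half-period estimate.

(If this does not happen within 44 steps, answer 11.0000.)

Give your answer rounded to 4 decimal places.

Step 0: x=[10.9000] v=[0.0000]
Step 1: x=[10.6708] v=[-0.9167]
Step 2: x=[10.2363] v=[-1.7379]
Step 3: x=[9.6418] v=[-2.3780]
Step 4: x=[8.9492] v=[-2.7704]
Step 5: x=[8.2307] v=[-2.8742]
Step 6: x=[7.5610] v=[-2.6787]
Step 7: x=[7.0100] v=[-2.2041]
Step 8: x=[6.6350] v=[-1.4999]
Step 9: x=[6.4751] v=[-0.6395]
Step 10: x=[6.5470] v=[0.2876]
First v>=0 after going negative at step 10, time=2.5000

Answer: 2.5000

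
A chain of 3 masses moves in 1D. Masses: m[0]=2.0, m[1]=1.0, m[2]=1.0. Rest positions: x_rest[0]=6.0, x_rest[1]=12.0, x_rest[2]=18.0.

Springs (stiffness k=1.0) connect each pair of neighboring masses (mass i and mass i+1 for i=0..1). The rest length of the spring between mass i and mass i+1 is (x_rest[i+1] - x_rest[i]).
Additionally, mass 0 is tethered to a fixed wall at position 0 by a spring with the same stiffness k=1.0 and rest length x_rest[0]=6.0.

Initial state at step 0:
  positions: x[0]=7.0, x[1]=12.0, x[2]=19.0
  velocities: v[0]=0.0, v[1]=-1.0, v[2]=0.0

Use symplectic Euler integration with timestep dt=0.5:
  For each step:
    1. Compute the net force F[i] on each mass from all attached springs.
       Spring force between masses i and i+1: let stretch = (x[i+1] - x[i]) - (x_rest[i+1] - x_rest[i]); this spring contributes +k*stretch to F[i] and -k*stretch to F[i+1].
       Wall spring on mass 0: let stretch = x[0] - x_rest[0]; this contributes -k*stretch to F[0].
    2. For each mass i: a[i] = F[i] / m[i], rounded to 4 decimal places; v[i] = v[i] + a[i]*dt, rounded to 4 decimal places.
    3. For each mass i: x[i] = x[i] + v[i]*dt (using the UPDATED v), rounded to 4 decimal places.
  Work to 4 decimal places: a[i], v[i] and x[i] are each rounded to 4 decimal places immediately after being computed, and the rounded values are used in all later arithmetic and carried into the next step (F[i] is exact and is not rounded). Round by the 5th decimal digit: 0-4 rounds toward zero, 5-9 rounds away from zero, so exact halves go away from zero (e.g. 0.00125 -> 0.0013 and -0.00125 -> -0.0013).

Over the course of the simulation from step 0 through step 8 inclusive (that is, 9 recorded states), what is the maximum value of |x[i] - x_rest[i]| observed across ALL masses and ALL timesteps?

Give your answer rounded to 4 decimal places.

Answer: 1.5673

Derivation:
Step 0: x=[7.0000 12.0000 19.0000] v=[0.0000 -1.0000 0.0000]
Step 1: x=[6.7500 12.0000 18.7500] v=[-0.5000 0.0000 -0.5000]
Step 2: x=[6.3125 12.3750 18.3125] v=[-0.8750 0.7500 -0.8750]
Step 3: x=[5.8438 12.7188 17.8906] v=[-0.9375 0.6875 -0.8438]
Step 4: x=[5.5040 12.6368 17.6758] v=[-0.6797 -0.1641 -0.4297]
Step 5: x=[5.3678 12.0313 17.7012] v=[-0.2725 -1.2110 0.0508]
Step 6: x=[5.3936 11.1774 17.8092] v=[0.0515 -1.7078 0.2159]
Step 7: x=[5.4682 10.5355 17.7592] v=[0.1491 -1.2838 -0.1000]
Step 8: x=[5.4927 10.4327 17.4033] v=[0.0489 -0.2056 -0.7119]
Max displacement = 1.5673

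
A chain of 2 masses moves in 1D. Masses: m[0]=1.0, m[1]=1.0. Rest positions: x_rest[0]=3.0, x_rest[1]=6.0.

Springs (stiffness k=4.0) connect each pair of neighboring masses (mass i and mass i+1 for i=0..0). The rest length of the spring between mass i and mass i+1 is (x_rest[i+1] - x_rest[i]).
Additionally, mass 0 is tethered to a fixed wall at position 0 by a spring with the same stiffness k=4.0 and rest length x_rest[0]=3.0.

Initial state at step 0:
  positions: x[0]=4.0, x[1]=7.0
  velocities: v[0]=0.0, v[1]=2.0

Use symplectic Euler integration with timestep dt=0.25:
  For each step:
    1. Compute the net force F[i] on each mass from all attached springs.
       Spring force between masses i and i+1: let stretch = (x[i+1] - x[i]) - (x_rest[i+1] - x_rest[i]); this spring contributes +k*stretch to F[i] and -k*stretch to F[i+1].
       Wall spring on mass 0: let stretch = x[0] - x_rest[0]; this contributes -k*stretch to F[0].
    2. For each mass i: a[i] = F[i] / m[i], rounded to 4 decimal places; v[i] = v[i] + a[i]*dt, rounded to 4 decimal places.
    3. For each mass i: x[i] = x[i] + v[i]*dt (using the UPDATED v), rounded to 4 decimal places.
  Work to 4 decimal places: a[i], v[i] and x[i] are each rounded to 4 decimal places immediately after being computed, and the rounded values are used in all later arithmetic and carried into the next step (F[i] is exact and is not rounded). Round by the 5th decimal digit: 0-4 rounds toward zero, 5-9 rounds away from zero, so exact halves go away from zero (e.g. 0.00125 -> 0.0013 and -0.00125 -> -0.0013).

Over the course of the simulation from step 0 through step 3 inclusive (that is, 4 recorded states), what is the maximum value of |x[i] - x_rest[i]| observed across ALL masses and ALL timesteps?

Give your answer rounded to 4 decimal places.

Answer: 1.8125

Derivation:
Step 0: x=[4.0000 7.0000] v=[0.0000 2.0000]
Step 1: x=[3.7500 7.5000] v=[-1.0000 2.0000]
Step 2: x=[3.5000 7.8125] v=[-1.0000 1.2500]
Step 3: x=[3.4531 7.7969] v=[-0.1875 -0.0625]
Max displacement = 1.8125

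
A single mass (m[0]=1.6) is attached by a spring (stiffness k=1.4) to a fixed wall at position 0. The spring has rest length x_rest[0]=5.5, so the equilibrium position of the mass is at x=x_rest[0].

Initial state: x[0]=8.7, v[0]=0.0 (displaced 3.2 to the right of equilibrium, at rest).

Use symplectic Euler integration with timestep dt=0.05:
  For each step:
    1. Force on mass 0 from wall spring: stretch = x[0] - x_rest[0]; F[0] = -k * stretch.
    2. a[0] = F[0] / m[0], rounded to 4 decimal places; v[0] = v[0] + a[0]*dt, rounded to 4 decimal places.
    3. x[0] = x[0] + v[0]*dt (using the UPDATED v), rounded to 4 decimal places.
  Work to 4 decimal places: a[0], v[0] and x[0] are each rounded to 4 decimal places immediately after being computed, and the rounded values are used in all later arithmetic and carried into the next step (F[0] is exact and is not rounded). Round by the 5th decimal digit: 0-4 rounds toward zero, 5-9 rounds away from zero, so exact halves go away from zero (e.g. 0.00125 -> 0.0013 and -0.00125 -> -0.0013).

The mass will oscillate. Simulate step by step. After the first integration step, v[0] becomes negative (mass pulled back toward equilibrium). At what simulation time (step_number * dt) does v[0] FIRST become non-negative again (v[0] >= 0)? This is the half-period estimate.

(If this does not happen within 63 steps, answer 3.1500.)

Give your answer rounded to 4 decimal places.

Step 0: x=[8.7000] v=[0.0000]
Step 1: x=[8.6930] v=[-0.1400]
Step 2: x=[8.6790] v=[-0.2797]
Step 3: x=[8.6581] v=[-0.4188]
Step 4: x=[8.6303] v=[-0.5570]
Step 5: x=[8.5956] v=[-0.6940]
Step 6: x=[8.5541] v=[-0.8294]
Step 7: x=[8.5060] v=[-0.9630]
Step 8: x=[8.4513] v=[-1.0945]
Step 9: x=[8.3901] v=[-1.2236]
Step 10: x=[8.3226] v=[-1.3500]
Step 11: x=[8.2489] v=[-1.4735]
Step 12: x=[8.1692] v=[-1.5938]
Step 13: x=[8.0837] v=[-1.7106]
Step 14: x=[7.9925] v=[-1.8236]
Step 15: x=[7.8959] v=[-1.9326]
Step 16: x=[7.7940] v=[-2.0374]
Step 17: x=[7.6871] v=[-2.1378]
Step 18: x=[7.5754] v=[-2.2335]
Step 19: x=[7.4592] v=[-2.3243]
Step 20: x=[7.3387] v=[-2.4100]
Step 21: x=[7.2142] v=[-2.4904]
Step 22: x=[7.0859] v=[-2.5654]
Step 23: x=[6.9542] v=[-2.6348]
Step 24: x=[6.8193] v=[-2.6984]
Step 25: x=[6.6815] v=[-2.7561]
Step 26: x=[6.5411] v=[-2.8078]
Step 27: x=[6.3984] v=[-2.8534]
Step 28: x=[6.2538] v=[-2.8927]
Step 29: x=[6.1075] v=[-2.9257]
Step 30: x=[5.9599] v=[-2.9523]
Step 31: x=[5.8113] v=[-2.9724]
Step 32: x=[5.6620] v=[-2.9860]
Step 33: x=[5.5123] v=[-2.9931]
Step 34: x=[5.3626] v=[-2.9936]
Step 35: x=[5.2132] v=[-2.9876]
Step 36: x=[5.0644] v=[-2.9751]
Step 37: x=[4.9166] v=[-2.9560]
Step 38: x=[4.7701] v=[-2.9305]
Step 39: x=[4.6252] v=[-2.8986]
Step 40: x=[4.4822] v=[-2.8603]
Step 41: x=[4.3414] v=[-2.8158]
Step 42: x=[4.2031] v=[-2.7651]
Step 43: x=[4.0677] v=[-2.7084]
Step 44: x=[3.9354] v=[-2.6457]
Step 45: x=[3.8065] v=[-2.5773]
Step 46: x=[3.6813] v=[-2.5032]
Step 47: x=[3.5601] v=[-2.4236]
Step 48: x=[3.4432] v=[-2.3387]
Step 49: x=[3.3308] v=[-2.2487]
Step 50: x=[3.2231] v=[-2.1538]
Step 51: x=[3.1204] v=[-2.0542]
Step 52: x=[3.0229] v=[-1.9501]
Step 53: x=[2.9308] v=[-1.8417]
Step 54: x=[2.8443] v=[-1.7293]
Step 55: x=[2.7636] v=[-1.6131]
Step 56: x=[2.6889] v=[-1.4934]
Step 57: x=[2.6204] v=[-1.3704]
Step 58: x=[2.5582] v=[-1.2444]
Step 59: x=[2.5024] v=[-1.1157]
Step 60: x=[2.4532] v=[-0.9846]
Step 61: x=[2.4106] v=[-0.8513]
Step 62: x=[2.3748] v=[-0.7161]
Step 63: x=[2.3458] v=[-0.5794]
v[0] did not become non-negative within 63 steps; using fallback time=3.1500

Answer: 3.1500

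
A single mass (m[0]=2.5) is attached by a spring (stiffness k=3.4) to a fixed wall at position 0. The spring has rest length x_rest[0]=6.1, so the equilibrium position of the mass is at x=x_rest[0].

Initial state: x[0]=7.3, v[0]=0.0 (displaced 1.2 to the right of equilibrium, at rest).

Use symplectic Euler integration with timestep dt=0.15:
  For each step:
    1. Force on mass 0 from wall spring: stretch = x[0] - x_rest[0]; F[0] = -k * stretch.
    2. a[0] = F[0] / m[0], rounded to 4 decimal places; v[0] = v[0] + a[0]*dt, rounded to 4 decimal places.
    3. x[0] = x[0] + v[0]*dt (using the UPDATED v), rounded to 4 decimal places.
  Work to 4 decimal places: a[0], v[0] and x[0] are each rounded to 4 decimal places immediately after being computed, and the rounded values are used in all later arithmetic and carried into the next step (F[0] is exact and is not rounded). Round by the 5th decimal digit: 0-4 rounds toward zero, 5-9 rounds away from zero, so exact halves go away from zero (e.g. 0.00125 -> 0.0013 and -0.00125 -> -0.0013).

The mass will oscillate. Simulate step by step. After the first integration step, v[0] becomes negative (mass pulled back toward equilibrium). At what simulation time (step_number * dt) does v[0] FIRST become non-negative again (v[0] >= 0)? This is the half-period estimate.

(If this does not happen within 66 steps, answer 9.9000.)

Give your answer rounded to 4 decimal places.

Step 0: x=[7.3000] v=[0.0000]
Step 1: x=[7.2633] v=[-0.2448]
Step 2: x=[7.1910] v=[-0.4821]
Step 3: x=[7.0853] v=[-0.7047]
Step 4: x=[6.9494] v=[-0.9057]
Step 5: x=[6.7876] v=[-1.0790]
Step 6: x=[6.6047] v=[-1.2193]
Step 7: x=[6.4064] v=[-1.3223]
Step 8: x=[6.1987] v=[-1.3848]
Step 9: x=[5.9880] v=[-1.4049]
Step 10: x=[5.7807] v=[-1.3821]
Step 11: x=[5.5832] v=[-1.3170]
Step 12: x=[5.4015] v=[-1.2116]
Step 13: x=[5.2411] v=[-1.0691]
Step 14: x=[5.1070] v=[-0.8939]
Step 15: x=[5.0033] v=[-0.6913]
Step 16: x=[4.9332] v=[-0.4676]
Step 17: x=[4.8988] v=[-0.2296]
Step 18: x=[4.9011] v=[0.0154]
First v>=0 after going negative at step 18, time=2.7000

Answer: 2.7000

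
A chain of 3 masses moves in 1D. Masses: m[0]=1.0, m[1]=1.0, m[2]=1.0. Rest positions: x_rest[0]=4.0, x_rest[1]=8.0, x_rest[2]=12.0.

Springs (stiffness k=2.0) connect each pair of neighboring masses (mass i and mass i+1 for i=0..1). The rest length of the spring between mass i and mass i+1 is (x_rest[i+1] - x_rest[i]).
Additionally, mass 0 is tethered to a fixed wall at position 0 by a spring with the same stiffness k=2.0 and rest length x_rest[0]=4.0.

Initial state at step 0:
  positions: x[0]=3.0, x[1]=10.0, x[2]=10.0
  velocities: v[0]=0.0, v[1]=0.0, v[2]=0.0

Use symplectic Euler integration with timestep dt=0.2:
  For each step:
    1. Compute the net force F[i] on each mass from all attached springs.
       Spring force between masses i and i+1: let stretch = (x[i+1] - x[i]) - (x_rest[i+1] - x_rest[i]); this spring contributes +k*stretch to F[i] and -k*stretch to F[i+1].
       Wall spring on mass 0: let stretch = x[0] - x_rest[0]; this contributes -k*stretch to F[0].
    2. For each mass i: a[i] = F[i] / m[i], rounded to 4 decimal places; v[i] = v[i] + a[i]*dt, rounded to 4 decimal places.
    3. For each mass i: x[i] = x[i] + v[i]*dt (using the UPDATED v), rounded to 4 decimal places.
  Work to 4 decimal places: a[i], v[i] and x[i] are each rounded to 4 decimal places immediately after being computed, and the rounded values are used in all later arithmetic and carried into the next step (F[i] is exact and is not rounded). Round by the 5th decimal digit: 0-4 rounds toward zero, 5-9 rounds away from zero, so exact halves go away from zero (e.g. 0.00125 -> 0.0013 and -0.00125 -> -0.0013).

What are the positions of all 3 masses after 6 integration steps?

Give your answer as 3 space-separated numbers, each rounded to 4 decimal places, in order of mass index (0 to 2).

Step 0: x=[3.0000 10.0000 10.0000] v=[0.0000 0.0000 0.0000]
Step 1: x=[3.3200 9.4400 10.3200] v=[1.6000 -2.8000 1.6000]
Step 2: x=[3.8640 8.4608 10.8896] v=[2.7200 -4.8960 2.8480]
Step 3: x=[4.4666 7.3082 11.5849] v=[3.0131 -5.7632 3.4765]
Step 4: x=[4.9392 6.2704 12.2581] v=[2.3631 -5.1892 3.3658]
Step 5: x=[5.1232 5.6051 12.7722] v=[0.9199 -3.3266 2.5707]
Step 6: x=[4.9359 5.4746 13.0330] v=[-0.9366 -0.6525 1.3039]

Answer: 4.9359 5.4746 13.0330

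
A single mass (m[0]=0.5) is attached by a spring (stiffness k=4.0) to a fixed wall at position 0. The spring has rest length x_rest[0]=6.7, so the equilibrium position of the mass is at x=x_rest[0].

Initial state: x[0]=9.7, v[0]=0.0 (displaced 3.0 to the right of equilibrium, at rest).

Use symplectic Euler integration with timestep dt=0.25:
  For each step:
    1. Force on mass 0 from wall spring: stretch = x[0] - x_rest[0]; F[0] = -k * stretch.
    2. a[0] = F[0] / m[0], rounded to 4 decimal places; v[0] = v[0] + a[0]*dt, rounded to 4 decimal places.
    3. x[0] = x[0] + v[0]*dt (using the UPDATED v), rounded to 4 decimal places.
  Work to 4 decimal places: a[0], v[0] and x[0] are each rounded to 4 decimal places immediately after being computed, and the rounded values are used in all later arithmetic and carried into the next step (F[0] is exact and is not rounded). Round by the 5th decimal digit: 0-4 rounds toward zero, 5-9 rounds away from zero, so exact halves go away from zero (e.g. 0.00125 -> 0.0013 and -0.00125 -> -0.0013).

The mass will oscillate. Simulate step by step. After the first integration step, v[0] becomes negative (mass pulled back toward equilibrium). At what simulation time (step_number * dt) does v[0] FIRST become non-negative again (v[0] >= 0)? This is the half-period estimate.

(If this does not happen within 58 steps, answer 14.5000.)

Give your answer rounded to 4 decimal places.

Step 0: x=[9.7000] v=[0.0000]
Step 1: x=[8.2000] v=[-6.0000]
Step 2: x=[5.9500] v=[-9.0000]
Step 3: x=[4.0750] v=[-7.5000]
Step 4: x=[3.5125] v=[-2.2500]
Step 5: x=[4.5438] v=[4.1250]
First v>=0 after going negative at step 5, time=1.2500

Answer: 1.2500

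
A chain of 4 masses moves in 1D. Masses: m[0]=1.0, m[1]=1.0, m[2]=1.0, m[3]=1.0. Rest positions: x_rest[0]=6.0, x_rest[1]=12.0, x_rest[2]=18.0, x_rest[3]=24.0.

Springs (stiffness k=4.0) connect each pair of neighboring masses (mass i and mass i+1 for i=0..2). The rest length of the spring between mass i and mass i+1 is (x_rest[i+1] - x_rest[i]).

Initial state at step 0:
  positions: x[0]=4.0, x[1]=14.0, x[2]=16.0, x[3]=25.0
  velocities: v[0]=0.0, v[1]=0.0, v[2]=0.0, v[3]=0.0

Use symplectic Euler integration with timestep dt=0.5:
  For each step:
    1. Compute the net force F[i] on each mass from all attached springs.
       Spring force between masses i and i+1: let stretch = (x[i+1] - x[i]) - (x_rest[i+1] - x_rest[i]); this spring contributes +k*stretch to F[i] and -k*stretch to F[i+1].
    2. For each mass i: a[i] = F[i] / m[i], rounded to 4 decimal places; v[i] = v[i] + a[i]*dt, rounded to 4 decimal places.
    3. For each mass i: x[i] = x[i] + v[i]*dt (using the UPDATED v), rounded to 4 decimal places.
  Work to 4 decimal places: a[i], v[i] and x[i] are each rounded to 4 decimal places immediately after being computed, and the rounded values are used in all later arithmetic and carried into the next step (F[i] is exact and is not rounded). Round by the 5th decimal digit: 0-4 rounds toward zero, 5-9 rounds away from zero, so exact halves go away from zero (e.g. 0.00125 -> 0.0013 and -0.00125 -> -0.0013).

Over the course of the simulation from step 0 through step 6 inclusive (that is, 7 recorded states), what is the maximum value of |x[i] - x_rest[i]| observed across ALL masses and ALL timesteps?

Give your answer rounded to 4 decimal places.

Answer: 6.0000

Derivation:
Step 0: x=[4.0000 14.0000 16.0000 25.0000] v=[0.0000 0.0000 0.0000 0.0000]
Step 1: x=[8.0000 6.0000 23.0000 22.0000] v=[8.0000 -16.0000 14.0000 -6.0000]
Step 2: x=[4.0000 17.0000 12.0000 26.0000] v=[-8.0000 22.0000 -22.0000 8.0000]
Step 3: x=[7.0000 10.0000 20.0000 22.0000] v=[6.0000 -14.0000 16.0000 -8.0000]
Step 4: x=[7.0000 10.0000 20.0000 22.0000] v=[0.0000 0.0000 0.0000 0.0000]
Step 5: x=[4.0000 17.0000 12.0000 26.0000] v=[-6.0000 14.0000 -16.0000 8.0000]
Step 6: x=[8.0000 6.0000 23.0000 22.0000] v=[8.0000 -22.0000 22.0000 -8.0000]
Max displacement = 6.0000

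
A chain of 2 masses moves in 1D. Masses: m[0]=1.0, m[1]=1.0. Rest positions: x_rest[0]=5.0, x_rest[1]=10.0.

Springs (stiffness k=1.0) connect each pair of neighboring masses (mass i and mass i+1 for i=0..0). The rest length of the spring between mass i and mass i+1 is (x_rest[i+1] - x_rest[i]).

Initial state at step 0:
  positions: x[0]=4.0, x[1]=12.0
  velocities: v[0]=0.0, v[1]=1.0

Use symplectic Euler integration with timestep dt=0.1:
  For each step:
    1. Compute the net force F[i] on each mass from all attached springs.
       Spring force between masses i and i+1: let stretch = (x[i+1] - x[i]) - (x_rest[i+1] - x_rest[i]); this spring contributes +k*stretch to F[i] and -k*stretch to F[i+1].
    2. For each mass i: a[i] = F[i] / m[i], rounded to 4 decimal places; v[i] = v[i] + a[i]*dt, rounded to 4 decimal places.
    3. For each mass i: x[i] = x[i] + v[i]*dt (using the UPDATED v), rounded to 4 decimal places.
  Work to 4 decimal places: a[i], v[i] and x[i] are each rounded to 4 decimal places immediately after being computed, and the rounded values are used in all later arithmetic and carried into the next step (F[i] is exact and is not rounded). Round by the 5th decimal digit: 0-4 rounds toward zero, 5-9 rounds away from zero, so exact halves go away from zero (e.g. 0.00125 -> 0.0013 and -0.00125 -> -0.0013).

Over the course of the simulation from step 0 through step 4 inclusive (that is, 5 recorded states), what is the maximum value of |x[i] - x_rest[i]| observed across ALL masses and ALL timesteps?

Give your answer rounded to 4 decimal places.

Answer: 2.1190

Derivation:
Step 0: x=[4.0000 12.0000] v=[0.0000 1.0000]
Step 1: x=[4.0300 12.0700] v=[0.3000 0.7000]
Step 2: x=[4.0904 12.1096] v=[0.6040 0.3960]
Step 3: x=[4.1810 12.1190] v=[0.9059 0.0941]
Step 4: x=[4.3010 12.0990] v=[1.1997 -0.1997]
Max displacement = 2.1190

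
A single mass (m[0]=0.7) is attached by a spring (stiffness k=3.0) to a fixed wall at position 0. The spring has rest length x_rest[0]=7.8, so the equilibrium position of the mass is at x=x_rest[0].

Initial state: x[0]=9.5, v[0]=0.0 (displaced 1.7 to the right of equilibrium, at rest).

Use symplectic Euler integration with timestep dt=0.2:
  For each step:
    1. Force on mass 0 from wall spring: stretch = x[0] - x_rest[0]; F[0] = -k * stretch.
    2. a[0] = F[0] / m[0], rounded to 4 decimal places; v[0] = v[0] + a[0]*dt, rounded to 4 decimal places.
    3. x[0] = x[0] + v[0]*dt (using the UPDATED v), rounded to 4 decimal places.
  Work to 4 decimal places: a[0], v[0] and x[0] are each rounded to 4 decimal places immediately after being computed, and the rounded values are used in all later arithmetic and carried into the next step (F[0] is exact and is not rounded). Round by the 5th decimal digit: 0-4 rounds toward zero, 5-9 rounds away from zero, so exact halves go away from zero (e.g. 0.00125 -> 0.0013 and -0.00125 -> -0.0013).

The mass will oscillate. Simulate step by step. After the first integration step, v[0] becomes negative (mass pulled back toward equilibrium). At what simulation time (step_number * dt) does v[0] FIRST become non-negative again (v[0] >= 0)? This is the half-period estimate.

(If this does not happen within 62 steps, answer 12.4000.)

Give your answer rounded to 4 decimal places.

Step 0: x=[9.5000] v=[0.0000]
Step 1: x=[9.2086] v=[-1.4571]
Step 2: x=[8.6757] v=[-2.6645]
Step 3: x=[7.9927] v=[-3.4151]
Step 4: x=[7.2766] v=[-3.5803]
Step 5: x=[6.6503] v=[-3.1317]
Step 6: x=[6.2211] v=[-2.1462]
Step 7: x=[6.0625] v=[-0.7929]
Step 8: x=[6.2018] v=[0.6964]
First v>=0 after going negative at step 8, time=1.6000

Answer: 1.6000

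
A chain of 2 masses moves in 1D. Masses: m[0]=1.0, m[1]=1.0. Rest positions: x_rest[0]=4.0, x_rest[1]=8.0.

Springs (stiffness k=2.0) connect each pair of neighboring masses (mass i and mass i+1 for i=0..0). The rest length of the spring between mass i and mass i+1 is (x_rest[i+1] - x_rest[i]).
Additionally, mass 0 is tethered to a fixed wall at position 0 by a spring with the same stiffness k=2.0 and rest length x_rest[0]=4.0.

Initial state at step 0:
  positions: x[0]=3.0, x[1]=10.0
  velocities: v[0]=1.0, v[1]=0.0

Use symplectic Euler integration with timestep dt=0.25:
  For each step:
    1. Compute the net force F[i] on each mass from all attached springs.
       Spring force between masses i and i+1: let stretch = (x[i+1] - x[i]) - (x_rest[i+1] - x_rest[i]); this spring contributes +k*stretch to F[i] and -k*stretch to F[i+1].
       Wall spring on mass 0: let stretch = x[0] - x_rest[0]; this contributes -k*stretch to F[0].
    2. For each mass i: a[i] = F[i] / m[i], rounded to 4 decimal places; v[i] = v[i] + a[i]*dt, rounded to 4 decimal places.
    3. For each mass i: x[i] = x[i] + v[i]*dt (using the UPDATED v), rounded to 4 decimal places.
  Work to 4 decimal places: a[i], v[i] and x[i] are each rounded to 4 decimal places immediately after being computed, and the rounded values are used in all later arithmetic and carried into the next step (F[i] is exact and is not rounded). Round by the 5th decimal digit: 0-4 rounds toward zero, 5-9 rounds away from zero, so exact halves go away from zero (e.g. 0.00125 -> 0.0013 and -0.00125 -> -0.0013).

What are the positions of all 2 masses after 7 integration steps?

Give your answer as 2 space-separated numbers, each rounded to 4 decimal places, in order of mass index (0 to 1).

Step 0: x=[3.0000 10.0000] v=[1.0000 0.0000]
Step 1: x=[3.7500 9.6250] v=[3.0000 -1.5000]
Step 2: x=[4.7656 9.0156] v=[4.0625 -2.4375]
Step 3: x=[5.7168 8.3750] v=[3.8047 -2.5625]
Step 4: x=[6.2857 7.9021] v=[2.2754 -1.8916]
Step 5: x=[6.2709 7.7272] v=[-0.0593 -0.6998]
Step 6: x=[5.6543 7.8702] v=[-2.4666 0.5721]
Step 7: x=[4.6079 8.2363] v=[-4.1858 1.4642]

Answer: 4.6079 8.2363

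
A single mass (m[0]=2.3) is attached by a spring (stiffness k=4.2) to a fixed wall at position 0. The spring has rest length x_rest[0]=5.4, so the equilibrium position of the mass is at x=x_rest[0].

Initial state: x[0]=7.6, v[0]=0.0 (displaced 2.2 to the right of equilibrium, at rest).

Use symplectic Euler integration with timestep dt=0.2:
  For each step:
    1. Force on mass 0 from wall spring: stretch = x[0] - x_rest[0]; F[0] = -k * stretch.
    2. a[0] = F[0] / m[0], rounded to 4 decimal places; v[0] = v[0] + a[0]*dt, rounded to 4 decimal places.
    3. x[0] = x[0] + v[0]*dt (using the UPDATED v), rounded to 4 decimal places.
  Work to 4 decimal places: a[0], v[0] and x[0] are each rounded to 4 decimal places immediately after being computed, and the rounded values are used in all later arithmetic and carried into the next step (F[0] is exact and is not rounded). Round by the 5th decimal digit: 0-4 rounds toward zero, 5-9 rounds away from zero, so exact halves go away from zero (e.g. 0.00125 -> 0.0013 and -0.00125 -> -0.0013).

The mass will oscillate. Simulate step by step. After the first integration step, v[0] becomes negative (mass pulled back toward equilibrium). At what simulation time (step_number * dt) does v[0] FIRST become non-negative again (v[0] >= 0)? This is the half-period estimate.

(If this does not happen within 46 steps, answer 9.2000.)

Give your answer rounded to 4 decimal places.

Step 0: x=[7.6000] v=[0.0000]
Step 1: x=[7.4393] v=[-0.8035]
Step 2: x=[7.1296] v=[-1.5483]
Step 3: x=[6.6936] v=[-2.1800]
Step 4: x=[6.1631] v=[-2.6524]
Step 5: x=[5.5769] v=[-2.9311]
Step 6: x=[4.9778] v=[-2.9957]
Step 7: x=[4.4095] v=[-2.8415]
Step 8: x=[3.9135] v=[-2.4798]
Step 9: x=[3.5261] v=[-1.9369]
Step 10: x=[3.2756] v=[-1.2525]
Step 11: x=[3.1803] v=[-0.4766]
Step 12: x=[3.2471] v=[0.3341]
First v>=0 after going negative at step 12, time=2.4000

Answer: 2.4000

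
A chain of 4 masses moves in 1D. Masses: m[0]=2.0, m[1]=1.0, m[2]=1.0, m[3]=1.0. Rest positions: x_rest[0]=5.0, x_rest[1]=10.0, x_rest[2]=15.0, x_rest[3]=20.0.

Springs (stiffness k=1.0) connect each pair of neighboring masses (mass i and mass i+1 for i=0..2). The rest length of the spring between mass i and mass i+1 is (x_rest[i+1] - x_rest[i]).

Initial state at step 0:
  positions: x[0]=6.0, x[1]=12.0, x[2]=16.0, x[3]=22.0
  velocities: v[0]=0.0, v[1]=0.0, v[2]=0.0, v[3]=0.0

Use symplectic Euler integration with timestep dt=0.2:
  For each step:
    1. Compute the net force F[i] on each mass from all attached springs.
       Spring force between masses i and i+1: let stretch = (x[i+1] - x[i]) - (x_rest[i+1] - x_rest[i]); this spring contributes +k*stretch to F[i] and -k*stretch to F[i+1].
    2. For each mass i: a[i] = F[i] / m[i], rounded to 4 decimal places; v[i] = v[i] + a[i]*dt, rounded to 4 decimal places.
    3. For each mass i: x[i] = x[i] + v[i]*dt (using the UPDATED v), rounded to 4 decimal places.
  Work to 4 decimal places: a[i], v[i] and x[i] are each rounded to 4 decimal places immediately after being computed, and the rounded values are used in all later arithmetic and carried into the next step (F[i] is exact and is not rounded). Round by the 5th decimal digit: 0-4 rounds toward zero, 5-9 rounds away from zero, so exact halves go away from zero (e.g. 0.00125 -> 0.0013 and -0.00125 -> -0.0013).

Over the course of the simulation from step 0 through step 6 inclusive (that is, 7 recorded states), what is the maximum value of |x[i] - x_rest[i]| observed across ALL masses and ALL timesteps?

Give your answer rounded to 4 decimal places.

Answer: 2.0136

Derivation:
Step 0: x=[6.0000 12.0000 16.0000 22.0000] v=[0.0000 0.0000 0.0000 0.0000]
Step 1: x=[6.0200 11.9200 16.0800 21.9600] v=[0.1000 -0.4000 0.4000 -0.2000]
Step 2: x=[6.0580 11.7704 16.2288 21.8848] v=[0.1900 -0.7480 0.7440 -0.3760]
Step 3: x=[6.1102 11.5706 16.4255 21.7834] v=[0.2612 -0.9988 0.9835 -0.5072]
Step 4: x=[6.1716 11.3466 16.6423 21.6676] v=[0.3072 -1.1199 1.0841 -0.5788]
Step 5: x=[6.2365 11.1274 16.8483 21.5508] v=[0.3247 -1.0958 1.0300 -0.5839]
Step 6: x=[6.2993 10.9414 17.0136 21.4459] v=[0.3138 -0.9298 0.8263 -0.5244]
Max displacement = 2.0136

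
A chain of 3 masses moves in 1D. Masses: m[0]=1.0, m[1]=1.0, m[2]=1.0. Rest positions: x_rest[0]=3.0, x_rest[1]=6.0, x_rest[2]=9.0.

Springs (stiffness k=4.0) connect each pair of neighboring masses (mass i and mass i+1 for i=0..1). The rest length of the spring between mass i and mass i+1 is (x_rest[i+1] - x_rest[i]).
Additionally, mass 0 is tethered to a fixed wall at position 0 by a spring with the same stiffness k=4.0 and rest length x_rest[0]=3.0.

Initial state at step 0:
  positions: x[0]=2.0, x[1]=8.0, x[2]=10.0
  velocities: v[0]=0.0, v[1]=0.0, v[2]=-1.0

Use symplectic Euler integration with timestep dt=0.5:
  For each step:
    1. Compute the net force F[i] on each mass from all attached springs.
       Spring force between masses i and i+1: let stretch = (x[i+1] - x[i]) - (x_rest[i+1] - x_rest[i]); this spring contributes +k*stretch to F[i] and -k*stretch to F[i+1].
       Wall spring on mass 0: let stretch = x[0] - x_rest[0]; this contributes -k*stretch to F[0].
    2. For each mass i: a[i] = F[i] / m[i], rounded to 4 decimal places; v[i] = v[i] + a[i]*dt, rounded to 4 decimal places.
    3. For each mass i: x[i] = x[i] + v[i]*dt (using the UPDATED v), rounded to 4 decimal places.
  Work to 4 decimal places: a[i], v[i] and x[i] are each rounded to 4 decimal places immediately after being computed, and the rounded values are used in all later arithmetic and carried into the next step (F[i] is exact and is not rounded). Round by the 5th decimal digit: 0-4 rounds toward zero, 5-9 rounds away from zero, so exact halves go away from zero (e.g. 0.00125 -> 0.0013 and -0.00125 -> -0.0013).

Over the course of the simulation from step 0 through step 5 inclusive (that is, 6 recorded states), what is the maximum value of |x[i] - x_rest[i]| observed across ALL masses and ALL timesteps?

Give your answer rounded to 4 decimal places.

Answer: 3.5000

Derivation:
Step 0: x=[2.0000 8.0000 10.0000] v=[0.0000 0.0000 -1.0000]
Step 1: x=[6.0000 4.0000 10.5000] v=[8.0000 -8.0000 1.0000]
Step 2: x=[2.0000 8.5000 7.5000] v=[-8.0000 9.0000 -6.0000]
Step 3: x=[2.5000 5.5000 8.5000] v=[1.0000 -6.0000 2.0000]
Step 4: x=[3.5000 2.5000 9.5000] v=[2.0000 -6.0000 2.0000]
Step 5: x=[0.0000 7.5000 6.5000] v=[-7.0000 10.0000 -6.0000]
Max displacement = 3.5000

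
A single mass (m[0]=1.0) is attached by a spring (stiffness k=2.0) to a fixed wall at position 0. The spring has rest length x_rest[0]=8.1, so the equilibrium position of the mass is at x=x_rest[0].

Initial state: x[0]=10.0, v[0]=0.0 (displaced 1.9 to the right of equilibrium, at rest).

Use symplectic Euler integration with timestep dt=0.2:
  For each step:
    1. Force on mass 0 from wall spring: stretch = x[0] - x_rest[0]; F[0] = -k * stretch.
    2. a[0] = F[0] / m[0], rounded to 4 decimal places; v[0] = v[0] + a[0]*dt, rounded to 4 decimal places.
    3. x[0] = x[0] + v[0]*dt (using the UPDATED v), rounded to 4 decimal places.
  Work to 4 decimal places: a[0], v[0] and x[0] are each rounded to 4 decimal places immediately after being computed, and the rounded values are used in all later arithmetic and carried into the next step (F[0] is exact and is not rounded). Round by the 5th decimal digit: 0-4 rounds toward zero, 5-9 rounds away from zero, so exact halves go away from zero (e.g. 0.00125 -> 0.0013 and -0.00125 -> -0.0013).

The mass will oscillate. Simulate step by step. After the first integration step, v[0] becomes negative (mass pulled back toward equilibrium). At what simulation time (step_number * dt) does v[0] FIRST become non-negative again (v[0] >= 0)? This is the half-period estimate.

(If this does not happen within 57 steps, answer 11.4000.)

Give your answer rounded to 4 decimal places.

Answer: 2.4000

Derivation:
Step 0: x=[10.0000] v=[0.0000]
Step 1: x=[9.8480] v=[-0.7600]
Step 2: x=[9.5562] v=[-1.4592]
Step 3: x=[9.1479] v=[-2.0417]
Step 4: x=[8.6557] v=[-2.4609]
Step 5: x=[8.1191] v=[-2.6832]
Step 6: x=[7.5809] v=[-2.6908]
Step 7: x=[7.0843] v=[-2.4832]
Step 8: x=[6.6689] v=[-2.0769]
Step 9: x=[6.3680] v=[-1.5045]
Step 10: x=[6.2057] v=[-0.8117]
Step 11: x=[6.1949] v=[-0.0540]
Step 12: x=[6.3365] v=[0.7080]
First v>=0 after going negative at step 12, time=2.4000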